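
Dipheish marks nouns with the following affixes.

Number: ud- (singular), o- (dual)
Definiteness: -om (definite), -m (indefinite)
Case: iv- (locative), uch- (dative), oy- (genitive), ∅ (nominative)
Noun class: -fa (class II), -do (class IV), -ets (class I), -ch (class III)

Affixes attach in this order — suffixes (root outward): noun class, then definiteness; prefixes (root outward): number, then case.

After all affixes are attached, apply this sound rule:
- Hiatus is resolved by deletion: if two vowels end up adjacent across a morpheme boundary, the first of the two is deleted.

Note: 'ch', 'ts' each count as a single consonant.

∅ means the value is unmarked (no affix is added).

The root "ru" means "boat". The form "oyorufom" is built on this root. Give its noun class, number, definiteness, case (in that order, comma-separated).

Segment: oy-o-ru-fa-om.
noun class: -fa → class II.
number: o- → dual.
definiteness: -om → definite.
case: oy- → genitive.

class II, dual, definite, genitive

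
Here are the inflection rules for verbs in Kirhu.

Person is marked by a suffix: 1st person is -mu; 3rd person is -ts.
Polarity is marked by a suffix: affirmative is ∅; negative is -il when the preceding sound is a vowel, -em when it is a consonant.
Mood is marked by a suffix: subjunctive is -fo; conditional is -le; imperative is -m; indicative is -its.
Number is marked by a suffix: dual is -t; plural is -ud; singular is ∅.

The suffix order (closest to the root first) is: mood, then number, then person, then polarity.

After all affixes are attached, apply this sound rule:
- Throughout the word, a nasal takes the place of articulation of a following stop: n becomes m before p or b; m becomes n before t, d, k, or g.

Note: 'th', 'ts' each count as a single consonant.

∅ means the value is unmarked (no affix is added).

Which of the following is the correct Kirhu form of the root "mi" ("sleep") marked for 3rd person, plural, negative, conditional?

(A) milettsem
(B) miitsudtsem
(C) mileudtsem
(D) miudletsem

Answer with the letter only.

C

Attach mood conditional -le → mile.
Attach number plural -ud → mileud.
Attach person 3rd person -ts → mileudts.
Attach polarity negative -em (after consonant 'ts') → mileudtsem.
Nasal assimilation: no change.
So the correct form is mileudtsem, option (C).
(A) milettsem is wrong: it uses dual instead of plural for number.
(D) miudletsem is wrong: it has the affixes in the wrong order.
(B) miitsudtsem is wrong: it uses indicative instead of conditional for mood.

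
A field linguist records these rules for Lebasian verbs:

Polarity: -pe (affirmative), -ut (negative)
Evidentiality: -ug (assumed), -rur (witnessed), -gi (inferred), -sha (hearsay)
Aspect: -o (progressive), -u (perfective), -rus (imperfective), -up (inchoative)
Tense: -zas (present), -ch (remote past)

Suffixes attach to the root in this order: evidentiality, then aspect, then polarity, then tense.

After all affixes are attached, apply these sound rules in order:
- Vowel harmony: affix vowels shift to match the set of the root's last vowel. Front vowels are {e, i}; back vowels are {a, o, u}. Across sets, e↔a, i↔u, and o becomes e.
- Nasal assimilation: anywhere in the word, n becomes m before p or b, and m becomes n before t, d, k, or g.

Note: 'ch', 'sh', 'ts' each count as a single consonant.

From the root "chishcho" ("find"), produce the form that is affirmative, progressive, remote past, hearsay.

chishchoshaopach

Attach evidentiality hearsay -sha → chishchosha.
Attach aspect progressive -o → chishchoshao.
Attach polarity affirmative -pe → chishchoshaope.
Attach tense remote past -ch → chishchoshaopech.
Apply vowel harmony: chishchoshaopech → chishchoshaopach.
Nasal assimilation: no change.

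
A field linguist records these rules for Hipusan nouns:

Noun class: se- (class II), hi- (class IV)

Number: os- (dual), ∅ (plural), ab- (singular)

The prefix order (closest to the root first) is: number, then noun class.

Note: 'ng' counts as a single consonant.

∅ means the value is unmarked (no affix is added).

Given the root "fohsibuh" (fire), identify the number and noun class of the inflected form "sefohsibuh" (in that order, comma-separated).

plural, class II

Segment: se-fohsibuh.
number: ∅ → plural.
noun class: se- → class II.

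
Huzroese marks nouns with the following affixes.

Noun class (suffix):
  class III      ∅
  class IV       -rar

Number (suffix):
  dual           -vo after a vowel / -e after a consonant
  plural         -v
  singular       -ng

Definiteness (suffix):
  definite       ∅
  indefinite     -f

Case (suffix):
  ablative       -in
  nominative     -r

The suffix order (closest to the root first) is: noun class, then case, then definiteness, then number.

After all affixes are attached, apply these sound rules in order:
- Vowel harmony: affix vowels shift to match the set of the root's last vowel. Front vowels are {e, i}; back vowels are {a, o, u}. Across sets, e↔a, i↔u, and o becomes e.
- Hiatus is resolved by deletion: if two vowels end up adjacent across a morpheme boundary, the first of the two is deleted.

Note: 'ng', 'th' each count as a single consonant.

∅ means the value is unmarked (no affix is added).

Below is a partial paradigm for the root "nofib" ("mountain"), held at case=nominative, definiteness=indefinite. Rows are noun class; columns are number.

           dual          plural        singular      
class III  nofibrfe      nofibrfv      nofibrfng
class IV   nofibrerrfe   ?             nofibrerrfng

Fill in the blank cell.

Attach noun class class IV -rar → nofibrar.
Attach case nominative -r → nofibrarr.
Attach definiteness indefinite -f → nofibrarrf.
Attach number plural -v → nofibrarrfv.
Apply vowel harmony: nofibrarrfv → nofibrerrfv.
Vowel deletion: no change.

nofibrerrfv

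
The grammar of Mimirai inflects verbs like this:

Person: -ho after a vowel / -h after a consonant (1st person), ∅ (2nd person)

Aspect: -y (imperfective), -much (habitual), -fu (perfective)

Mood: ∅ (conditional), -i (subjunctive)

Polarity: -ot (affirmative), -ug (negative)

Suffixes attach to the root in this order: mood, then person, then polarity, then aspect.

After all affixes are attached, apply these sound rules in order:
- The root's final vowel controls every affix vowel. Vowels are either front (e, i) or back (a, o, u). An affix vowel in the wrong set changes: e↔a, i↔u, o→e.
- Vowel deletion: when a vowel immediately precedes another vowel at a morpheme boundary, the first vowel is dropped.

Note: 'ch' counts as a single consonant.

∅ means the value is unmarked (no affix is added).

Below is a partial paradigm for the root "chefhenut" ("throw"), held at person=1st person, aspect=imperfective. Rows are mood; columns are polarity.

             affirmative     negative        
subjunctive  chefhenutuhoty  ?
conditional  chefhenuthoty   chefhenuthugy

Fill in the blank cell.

Attach mood subjunctive -i → chefhenuti.
Attach person 1st person -ho (after vowel 'i') → chefhenutiho.
Attach polarity negative -ug → chefhenutihoug.
Attach aspect imperfective -y → chefhenutihougy.
Apply vowel harmony: chefhenutihougy → chefhenutuhougy.
Apply vowel deletion: chefhenutuhougy → chefhenutuhugy.

chefhenutuhugy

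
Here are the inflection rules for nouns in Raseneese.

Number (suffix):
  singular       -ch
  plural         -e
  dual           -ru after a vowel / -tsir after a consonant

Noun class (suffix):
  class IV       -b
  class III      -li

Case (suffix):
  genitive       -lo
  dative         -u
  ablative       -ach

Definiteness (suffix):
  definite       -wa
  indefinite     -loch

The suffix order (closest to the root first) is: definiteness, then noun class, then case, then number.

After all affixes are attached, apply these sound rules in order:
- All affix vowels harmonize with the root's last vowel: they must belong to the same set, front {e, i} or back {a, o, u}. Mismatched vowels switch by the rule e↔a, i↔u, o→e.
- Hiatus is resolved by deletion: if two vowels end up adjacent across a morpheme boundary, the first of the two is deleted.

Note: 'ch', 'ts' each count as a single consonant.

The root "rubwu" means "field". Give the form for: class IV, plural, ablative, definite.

rubwuwabacha

Attach definiteness definite -wa → rubwuwa.
Attach noun class class IV -b → rubwuwab.
Attach case ablative -ach → rubwuwabach.
Attach number plural -e → rubwuwabache.
Apply vowel harmony: rubwuwabache → rubwuwabacha.
Vowel deletion: no change.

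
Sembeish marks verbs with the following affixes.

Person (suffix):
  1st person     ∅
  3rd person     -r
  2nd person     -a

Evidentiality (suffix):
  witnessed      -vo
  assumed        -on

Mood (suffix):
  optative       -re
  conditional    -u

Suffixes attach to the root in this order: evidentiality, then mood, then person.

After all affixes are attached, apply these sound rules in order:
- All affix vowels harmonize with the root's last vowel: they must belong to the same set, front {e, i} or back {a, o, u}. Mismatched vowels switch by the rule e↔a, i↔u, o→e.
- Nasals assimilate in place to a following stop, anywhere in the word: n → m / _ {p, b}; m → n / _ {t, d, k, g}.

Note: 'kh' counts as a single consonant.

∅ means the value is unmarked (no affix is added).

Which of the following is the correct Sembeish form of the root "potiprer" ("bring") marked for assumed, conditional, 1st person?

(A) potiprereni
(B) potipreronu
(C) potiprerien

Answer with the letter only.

A

Attach evidentiality assumed -on → potipreron.
Attach mood conditional -u → potipreronu.
person = 1st person: zero marking, form stays potipreronu.
Apply vowel harmony: potipreronu → potiprereni.
Nasal assimilation: no change.
So the correct form is potiprereni, option (A).
(B) potipreronu is wrong: it fails to apply the sound rule(s).
(C) potiprerien is wrong: it has the affixes in the wrong order.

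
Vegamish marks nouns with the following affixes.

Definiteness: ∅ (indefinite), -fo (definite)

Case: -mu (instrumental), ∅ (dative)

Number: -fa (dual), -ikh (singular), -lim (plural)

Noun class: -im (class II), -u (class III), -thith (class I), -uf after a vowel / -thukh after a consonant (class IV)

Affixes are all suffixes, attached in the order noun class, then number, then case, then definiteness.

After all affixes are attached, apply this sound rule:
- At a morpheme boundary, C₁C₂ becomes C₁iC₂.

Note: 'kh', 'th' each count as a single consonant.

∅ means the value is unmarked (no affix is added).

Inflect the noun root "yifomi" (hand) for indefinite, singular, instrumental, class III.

Attach noun class class III -u → yifomiu.
Attach number singular -ikh → yifomiuikh.
Attach case instrumental -mu → yifomiuikhmu.
definiteness = indefinite: zero marking, form stays yifomiuikhmu.
Apply epenthesis: yifomiuikhmu → yifomiuikhimu.

yifomiuikhimu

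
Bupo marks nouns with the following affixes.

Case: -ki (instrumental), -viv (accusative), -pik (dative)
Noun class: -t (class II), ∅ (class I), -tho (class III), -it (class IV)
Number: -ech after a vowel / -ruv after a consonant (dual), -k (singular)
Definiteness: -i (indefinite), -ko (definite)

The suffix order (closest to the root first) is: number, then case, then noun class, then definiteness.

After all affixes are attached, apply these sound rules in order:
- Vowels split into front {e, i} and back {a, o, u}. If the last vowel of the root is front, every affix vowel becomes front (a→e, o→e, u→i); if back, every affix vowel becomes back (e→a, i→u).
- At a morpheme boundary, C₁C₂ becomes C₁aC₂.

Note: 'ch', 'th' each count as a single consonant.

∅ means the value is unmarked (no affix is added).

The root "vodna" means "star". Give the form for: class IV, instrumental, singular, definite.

Attach number singular -k → vodnak.
Attach case instrumental -ki → vodnakki.
Attach noun class class IV -it → vodnakkiit.
Attach definiteness definite -ko → vodnakkiitko.
Apply vowel harmony: vodnakkiitko → vodnakkuutko.
Apply epenthesis: vodnakkuutko → vodnakakuutako.

vodnakakuutako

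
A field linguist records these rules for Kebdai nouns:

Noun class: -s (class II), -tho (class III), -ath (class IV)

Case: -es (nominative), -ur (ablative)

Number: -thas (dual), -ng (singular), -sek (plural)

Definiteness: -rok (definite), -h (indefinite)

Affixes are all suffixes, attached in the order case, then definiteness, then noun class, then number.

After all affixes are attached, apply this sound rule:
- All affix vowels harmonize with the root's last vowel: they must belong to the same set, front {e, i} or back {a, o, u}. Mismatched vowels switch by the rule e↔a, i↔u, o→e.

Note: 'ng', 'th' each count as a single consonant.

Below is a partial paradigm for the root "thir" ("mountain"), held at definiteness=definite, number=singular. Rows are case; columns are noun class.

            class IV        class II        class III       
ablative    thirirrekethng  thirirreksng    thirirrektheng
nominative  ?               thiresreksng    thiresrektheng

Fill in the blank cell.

thiresrekethng

Attach case nominative -es → thires.
Attach definiteness definite -rok → thiresrok.
Attach noun class class IV -ath → thiresrokath.
Attach number singular -ng → thiresrokathng.
Apply vowel harmony: thiresrokathng → thiresrekethng.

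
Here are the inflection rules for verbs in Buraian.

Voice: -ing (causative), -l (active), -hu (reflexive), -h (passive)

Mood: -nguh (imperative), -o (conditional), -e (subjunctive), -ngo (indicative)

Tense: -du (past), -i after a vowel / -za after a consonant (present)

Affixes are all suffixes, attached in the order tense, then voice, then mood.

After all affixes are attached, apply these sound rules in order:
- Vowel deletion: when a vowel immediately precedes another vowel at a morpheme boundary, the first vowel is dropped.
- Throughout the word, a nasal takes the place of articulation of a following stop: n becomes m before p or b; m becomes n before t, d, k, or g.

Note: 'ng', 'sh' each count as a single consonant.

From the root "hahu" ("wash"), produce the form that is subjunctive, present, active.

hahile

Attach tense present -i (after vowel 'u') → hahui.
Attach voice active -l → hahuil.
Attach mood subjunctive -e → hahuile.
Apply vowel deletion: hahuile → hahile.
Nasal assimilation: no change.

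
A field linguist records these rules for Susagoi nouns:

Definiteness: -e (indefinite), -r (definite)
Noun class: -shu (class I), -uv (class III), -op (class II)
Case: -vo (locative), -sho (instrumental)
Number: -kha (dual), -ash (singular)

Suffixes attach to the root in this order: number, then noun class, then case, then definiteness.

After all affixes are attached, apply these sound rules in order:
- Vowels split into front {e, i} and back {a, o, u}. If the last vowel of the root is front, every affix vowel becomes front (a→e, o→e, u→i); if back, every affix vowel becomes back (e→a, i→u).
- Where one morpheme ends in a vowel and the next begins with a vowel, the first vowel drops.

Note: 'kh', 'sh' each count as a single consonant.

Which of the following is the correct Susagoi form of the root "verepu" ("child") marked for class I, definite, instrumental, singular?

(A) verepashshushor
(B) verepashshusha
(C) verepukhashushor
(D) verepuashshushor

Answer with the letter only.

Attach number singular -ash → verepuash.
Attach noun class class I -shu → verepuashshu.
Attach case instrumental -sho → verepuashshusho.
Attach definiteness definite -r → verepuashshushor.
Vowel harmony: no change.
Apply vowel deletion: verepuashshushor → verepashshushor.
So the correct form is verepashshushor, option (A).
(D) verepuashshushor is wrong: it fails to apply the sound rule(s).
(B) verepashshusha is wrong: it uses indefinite instead of definite for definiteness.
(C) verepukhashushor is wrong: it uses dual instead of singular for number.

A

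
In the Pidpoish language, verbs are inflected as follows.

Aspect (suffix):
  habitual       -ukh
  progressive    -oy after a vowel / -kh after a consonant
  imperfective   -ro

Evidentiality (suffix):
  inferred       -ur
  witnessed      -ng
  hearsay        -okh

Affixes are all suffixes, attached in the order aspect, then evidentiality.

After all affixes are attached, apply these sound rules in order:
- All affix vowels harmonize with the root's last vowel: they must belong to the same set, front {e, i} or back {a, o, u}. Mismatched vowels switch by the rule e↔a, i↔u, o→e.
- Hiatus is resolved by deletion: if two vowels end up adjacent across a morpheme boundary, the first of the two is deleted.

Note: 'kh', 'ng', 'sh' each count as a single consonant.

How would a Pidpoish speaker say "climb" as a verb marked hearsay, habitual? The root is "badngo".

Attach aspect habitual -ukh → badngoukh.
Attach evidentiality hearsay -okh → badngoukhokh.
Vowel harmony: no change.
Apply vowel deletion: badngoukhokh → badngukhokh.

badngukhokh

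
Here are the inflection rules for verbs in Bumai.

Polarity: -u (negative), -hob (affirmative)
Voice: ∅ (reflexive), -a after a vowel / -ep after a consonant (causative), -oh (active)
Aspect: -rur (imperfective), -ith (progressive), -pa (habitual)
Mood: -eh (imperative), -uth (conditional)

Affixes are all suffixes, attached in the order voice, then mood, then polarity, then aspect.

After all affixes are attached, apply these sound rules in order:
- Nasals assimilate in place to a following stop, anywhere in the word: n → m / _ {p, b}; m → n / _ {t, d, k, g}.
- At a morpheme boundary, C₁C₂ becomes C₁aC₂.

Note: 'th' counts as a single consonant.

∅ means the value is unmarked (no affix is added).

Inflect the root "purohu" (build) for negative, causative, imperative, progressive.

purohuaehuith

Attach voice causative -a (after vowel 'u') → purohua.
Attach mood imperative -eh → purohuaeh.
Attach polarity negative -u → purohuaehu.
Attach aspect progressive -ith → purohuaehuith.
Nasal assimilation: no change.
Epenthesis: no change.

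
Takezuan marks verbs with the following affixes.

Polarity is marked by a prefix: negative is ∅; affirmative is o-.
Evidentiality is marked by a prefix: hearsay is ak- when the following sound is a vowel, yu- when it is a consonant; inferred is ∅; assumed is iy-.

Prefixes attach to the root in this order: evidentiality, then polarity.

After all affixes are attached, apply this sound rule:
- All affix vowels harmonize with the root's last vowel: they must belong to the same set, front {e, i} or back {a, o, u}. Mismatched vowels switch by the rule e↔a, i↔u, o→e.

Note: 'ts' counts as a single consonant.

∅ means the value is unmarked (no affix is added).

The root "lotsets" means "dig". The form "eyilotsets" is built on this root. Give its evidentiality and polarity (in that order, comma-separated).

Segment: o-yu-lotsets.
evidentiality: ak/yu- → hearsay.
polarity: o- → affirmative.

hearsay, affirmative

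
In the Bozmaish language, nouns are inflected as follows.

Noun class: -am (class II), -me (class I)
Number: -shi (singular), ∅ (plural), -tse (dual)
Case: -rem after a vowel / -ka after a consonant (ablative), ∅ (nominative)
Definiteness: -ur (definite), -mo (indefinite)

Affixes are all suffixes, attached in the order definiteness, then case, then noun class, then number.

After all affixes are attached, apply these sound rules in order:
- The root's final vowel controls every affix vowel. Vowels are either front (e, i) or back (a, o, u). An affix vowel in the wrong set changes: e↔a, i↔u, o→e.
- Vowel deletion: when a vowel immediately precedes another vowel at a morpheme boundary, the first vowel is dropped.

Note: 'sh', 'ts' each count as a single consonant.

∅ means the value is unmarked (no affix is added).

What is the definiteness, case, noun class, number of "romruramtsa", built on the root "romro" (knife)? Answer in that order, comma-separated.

definite, nominative, class II, dual

Segment: romro-ur-am-tse.
definiteness: -ur → definite.
case: ∅ → nominative.
noun class: -am → class II.
number: -tse → dual.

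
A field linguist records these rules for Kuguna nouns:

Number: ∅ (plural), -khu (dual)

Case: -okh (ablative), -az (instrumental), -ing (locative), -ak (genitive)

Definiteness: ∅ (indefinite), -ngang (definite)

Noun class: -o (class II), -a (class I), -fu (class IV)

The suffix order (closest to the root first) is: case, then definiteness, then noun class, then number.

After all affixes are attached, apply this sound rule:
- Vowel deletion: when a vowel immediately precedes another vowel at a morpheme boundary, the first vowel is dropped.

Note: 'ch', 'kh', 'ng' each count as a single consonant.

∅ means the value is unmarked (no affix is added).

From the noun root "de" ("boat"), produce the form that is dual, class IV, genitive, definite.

dakngangfukhu

Attach case genitive -ak → deak.
Attach definiteness definite -ngang → deakngang.
Attach noun class class IV -fu → deakngangfu.
Attach number dual -khu → deakngangfukhu.
Apply vowel deletion: deakngangfukhu → dakngangfukhu.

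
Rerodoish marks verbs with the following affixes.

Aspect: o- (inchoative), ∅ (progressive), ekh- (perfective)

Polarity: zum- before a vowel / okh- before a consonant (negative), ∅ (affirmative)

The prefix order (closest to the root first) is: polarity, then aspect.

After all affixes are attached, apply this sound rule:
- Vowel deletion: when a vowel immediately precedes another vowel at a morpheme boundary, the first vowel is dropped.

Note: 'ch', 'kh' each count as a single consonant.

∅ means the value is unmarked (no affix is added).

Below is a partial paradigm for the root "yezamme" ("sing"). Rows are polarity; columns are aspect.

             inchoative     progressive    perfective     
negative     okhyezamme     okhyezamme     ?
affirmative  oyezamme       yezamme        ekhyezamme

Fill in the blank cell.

ekhokhyezamme

Attach polarity negative okh- (before consonant 'y') → okhyezamme.
Attach aspect perfective ekh- → ekhokhyezamme.
Vowel deletion: no change.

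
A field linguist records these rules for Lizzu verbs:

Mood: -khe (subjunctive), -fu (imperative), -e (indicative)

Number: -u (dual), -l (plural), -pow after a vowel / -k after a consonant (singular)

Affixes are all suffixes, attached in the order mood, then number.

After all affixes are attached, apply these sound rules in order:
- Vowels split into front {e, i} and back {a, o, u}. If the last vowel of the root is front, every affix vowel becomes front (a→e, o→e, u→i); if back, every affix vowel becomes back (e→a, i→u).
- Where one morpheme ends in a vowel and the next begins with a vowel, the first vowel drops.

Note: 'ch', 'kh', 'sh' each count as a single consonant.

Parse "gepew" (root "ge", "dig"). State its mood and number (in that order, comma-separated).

indicative, singular

Segment: ge-e-pow.
mood: -e → indicative.
number: -pow/k → singular.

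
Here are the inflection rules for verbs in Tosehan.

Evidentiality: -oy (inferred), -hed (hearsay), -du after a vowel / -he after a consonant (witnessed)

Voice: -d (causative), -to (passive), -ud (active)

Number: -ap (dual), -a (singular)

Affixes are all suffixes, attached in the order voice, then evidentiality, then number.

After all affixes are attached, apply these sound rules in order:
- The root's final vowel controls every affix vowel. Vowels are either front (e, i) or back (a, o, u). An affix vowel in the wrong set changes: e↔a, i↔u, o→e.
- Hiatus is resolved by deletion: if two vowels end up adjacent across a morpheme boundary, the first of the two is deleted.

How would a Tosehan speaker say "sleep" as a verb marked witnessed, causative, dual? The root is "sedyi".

Attach voice causative -d → sedyid.
Attach evidentiality witnessed -he (after consonant 'd') → sedyidhe.
Attach number dual -ap → sedyidheap.
Apply vowel harmony: sedyidheap → sedyidheep.
Apply vowel deletion: sedyidheep → sedyidhep.

sedyidhep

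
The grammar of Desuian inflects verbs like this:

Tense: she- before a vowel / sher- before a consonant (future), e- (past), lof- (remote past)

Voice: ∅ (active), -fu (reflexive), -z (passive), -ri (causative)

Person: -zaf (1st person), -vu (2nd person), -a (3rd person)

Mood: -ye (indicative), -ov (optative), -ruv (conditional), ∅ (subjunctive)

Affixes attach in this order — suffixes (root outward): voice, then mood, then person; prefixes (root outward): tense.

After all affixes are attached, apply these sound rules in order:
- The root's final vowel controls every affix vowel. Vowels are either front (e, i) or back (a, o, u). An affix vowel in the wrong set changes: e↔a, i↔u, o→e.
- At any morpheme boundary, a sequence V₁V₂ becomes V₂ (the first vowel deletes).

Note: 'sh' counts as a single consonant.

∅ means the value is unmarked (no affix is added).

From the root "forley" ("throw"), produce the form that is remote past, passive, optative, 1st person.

Attach tense remote past lof- → lofforley.
Attach voice passive -z → lofforleyz.
Attach mood optative -ov → lofforleyzov.
Attach person 1st person -zaf → lofforleyzovzaf.
Apply vowel harmony: lofforleyzovzaf → lefforleyzevzef.
Vowel deletion: no change.

lefforleyzevzef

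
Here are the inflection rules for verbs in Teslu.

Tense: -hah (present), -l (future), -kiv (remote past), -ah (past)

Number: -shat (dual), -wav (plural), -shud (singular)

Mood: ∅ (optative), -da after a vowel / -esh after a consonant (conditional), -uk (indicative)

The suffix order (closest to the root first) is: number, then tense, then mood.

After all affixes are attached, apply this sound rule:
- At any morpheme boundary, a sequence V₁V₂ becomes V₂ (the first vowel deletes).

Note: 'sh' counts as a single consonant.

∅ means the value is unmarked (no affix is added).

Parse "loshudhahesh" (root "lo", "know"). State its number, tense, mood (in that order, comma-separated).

Segment: lo-shud-hah-esh.
number: -shud → singular.
tense: -hah → present.
mood: -da/esh → conditional.

singular, present, conditional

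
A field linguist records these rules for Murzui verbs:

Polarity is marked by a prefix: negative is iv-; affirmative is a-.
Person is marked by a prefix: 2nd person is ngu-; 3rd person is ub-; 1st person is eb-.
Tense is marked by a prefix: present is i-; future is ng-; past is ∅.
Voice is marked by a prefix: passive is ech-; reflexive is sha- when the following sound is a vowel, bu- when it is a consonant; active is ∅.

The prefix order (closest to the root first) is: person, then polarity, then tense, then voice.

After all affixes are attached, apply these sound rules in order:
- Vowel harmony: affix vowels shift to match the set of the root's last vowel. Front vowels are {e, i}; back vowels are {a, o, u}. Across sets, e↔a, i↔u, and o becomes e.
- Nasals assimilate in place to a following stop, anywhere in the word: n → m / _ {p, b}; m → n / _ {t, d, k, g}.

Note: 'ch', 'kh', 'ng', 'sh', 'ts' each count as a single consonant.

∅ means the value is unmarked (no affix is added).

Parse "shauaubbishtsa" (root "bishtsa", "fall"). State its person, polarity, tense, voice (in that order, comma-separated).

Segment: sha-i-a-ub-bishtsa.
person: ub- → 3rd person.
polarity: a- → affirmative.
tense: i- → present.
voice: sha/bu- → reflexive.

3rd person, affirmative, present, reflexive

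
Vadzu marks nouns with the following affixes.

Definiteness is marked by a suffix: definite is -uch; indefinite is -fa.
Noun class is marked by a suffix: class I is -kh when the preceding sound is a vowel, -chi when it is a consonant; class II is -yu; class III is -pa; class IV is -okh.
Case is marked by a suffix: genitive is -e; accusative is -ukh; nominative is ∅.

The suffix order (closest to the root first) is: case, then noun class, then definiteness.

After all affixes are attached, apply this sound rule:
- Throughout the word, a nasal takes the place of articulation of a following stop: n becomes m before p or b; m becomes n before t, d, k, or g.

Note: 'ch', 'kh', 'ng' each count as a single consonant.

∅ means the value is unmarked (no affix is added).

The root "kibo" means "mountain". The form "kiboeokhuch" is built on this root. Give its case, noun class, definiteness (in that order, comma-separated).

genitive, class IV, definite

Segment: kibo-e-okh-uch.
case: -e → genitive.
noun class: -okh → class IV.
definiteness: -uch → definite.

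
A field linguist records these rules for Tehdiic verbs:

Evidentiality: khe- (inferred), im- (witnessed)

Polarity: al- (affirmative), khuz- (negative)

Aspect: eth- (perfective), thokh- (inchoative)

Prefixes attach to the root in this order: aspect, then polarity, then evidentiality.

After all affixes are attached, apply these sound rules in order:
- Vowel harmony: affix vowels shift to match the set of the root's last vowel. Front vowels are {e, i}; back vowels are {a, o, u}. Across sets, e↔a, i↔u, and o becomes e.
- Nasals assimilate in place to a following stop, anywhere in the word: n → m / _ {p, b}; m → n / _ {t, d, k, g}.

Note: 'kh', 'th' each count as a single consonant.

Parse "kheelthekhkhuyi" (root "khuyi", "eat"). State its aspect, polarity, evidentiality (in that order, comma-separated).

inchoative, affirmative, inferred

Segment: khe-al-thokh-khuyi.
aspect: thokh- → inchoative.
polarity: al- → affirmative.
evidentiality: khe- → inferred.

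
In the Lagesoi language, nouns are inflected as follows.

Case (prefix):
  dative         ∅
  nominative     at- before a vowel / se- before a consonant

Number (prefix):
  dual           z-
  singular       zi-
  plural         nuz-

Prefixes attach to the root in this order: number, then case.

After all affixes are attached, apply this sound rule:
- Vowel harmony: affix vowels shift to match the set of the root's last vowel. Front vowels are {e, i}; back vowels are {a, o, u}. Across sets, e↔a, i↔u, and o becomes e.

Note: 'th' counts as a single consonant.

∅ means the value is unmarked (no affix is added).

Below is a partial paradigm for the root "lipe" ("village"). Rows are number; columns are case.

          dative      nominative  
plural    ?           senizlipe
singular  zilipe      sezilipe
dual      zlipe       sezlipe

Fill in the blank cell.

Attach number plural nuz- → nuzlipe.
case = dative: zero marking, form stays nuzlipe.
Apply vowel harmony: nuzlipe → nizlipe.

nizlipe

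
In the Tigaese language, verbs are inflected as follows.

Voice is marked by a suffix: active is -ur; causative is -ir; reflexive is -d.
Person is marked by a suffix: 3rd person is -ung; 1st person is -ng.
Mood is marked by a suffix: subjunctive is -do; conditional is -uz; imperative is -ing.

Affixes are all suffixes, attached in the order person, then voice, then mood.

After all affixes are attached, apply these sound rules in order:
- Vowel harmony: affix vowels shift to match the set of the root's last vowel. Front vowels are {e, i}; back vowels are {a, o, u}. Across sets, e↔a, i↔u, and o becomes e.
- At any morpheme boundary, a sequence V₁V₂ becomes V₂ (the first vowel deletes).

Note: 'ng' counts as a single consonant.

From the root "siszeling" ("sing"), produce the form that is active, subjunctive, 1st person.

siszelingngirde

Attach person 1st person -ng → siszelingng.
Attach voice active -ur → siszelingngur.
Attach mood subjunctive -do → siszelingngurdo.
Apply vowel harmony: siszelingngurdo → siszelingngirde.
Vowel deletion: no change.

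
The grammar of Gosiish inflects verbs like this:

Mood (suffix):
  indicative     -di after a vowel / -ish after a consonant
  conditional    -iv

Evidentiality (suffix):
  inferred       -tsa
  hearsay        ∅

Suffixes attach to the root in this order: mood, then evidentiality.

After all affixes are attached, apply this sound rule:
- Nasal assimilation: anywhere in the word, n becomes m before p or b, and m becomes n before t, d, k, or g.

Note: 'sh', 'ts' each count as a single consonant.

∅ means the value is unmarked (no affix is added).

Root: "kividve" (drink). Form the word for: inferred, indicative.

Attach mood indicative -di (after vowel 'e') → kividvedi.
Attach evidentiality inferred -tsa → kividveditsa.
Nasal assimilation: no change.

kividveditsa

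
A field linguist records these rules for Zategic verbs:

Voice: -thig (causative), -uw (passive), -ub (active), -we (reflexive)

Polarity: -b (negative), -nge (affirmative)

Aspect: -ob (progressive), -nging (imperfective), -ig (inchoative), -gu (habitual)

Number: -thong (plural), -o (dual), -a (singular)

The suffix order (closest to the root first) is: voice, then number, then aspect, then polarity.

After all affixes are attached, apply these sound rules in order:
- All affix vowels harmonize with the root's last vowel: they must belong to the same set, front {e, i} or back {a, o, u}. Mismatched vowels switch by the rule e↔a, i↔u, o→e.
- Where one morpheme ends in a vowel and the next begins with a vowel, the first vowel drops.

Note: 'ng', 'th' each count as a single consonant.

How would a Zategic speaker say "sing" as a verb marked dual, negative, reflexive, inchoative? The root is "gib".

gibwigb

Attach voice reflexive -we → gibwe.
Attach number dual -o → gibweo.
Attach aspect inchoative -ig → gibweoig.
Attach polarity negative -b → gibweoigb.
Apply vowel harmony: gibweoigb → gibweeigb.
Apply vowel deletion: gibweeigb → gibwigb.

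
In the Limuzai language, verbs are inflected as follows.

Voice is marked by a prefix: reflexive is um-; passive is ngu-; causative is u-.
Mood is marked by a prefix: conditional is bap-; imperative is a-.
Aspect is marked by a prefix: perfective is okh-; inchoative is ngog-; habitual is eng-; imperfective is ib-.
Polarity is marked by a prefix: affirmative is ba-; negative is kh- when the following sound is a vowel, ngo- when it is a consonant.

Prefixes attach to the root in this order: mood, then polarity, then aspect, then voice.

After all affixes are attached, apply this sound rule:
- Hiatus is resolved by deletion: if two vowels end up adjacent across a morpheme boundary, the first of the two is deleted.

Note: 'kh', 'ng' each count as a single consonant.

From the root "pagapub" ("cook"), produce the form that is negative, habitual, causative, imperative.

Attach mood imperative a- → apagapub.
Attach polarity negative kh- (before vowel 'a') → khapagapub.
Attach aspect habitual eng- → engkhapagapub.
Attach voice causative u- → uengkhapagapub.
Apply vowel deletion: uengkhapagapub → engkhapagapub.

engkhapagapub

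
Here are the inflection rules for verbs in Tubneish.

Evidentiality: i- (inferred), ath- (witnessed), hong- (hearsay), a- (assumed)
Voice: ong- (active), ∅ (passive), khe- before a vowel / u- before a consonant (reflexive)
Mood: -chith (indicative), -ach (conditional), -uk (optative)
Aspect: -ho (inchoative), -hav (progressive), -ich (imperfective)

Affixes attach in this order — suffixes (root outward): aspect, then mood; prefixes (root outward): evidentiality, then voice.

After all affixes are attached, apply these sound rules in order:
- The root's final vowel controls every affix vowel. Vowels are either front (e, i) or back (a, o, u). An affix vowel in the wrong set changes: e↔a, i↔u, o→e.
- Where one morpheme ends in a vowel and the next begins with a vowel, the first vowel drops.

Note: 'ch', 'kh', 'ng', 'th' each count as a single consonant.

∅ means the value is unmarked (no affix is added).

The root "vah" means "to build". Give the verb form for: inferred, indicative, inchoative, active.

onguvahhochuth

Attach evidentiality inferred i- → ivah.
Attach aspect inchoative -ho → ivahho.
Attach mood indicative -chith → ivahhochith.
Attach voice active ong- → ongivahhochith.
Apply vowel harmony: ongivahhochith → onguvahhochuth.
Vowel deletion: no change.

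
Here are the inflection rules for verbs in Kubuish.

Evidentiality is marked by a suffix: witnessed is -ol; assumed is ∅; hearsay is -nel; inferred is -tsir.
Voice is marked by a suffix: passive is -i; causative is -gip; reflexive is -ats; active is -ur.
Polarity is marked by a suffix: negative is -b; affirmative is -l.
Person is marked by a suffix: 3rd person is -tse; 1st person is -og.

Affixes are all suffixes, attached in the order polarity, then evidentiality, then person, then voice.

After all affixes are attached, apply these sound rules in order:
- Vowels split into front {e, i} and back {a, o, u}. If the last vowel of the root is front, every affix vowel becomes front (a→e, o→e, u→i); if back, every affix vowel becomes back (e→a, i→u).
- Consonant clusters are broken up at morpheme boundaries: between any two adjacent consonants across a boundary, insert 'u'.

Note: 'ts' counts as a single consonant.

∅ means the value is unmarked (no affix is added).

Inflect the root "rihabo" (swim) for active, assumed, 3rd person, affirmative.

rihabolutsaur

Attach polarity affirmative -l → rihabol.
evidentiality = assumed: zero marking, form stays rihabol.
Attach person 3rd person -tse → rihaboltse.
Attach voice active -ur → rihaboltseur.
Apply vowel harmony: rihaboltseur → rihaboltsaur.
Apply epenthesis: rihaboltsaur → rihabolutsaur.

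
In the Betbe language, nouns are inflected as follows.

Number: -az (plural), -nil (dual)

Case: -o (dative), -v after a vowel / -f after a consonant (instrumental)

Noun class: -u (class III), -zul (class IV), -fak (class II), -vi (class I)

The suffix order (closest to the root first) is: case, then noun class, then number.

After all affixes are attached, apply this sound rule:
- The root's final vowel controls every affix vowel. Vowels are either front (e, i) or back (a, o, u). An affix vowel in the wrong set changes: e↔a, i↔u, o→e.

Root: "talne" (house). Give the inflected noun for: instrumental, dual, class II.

Attach case instrumental -v (after vowel 'e') → talnev.
Attach noun class class II -fak → talnevfak.
Attach number dual -nil → talnevfaknil.
Apply vowel harmony: talnevfaknil → talnevfeknil.

talnevfeknil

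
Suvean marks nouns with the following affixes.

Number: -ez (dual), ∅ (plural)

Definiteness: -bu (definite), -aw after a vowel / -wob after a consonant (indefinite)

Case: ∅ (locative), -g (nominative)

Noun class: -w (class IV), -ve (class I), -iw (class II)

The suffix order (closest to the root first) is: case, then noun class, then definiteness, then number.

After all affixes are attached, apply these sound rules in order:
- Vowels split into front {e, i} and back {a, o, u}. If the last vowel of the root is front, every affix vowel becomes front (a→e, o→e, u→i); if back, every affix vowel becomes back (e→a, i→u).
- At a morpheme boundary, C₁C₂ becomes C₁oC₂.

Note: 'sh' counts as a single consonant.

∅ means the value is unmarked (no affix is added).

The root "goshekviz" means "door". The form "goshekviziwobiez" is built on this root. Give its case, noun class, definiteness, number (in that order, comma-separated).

Segment: goshekviz-iw-bu-ez.
case: ∅ → locative.
noun class: -iw → class II.
definiteness: -bu → definite.
number: -ez → dual.

locative, class II, definite, dual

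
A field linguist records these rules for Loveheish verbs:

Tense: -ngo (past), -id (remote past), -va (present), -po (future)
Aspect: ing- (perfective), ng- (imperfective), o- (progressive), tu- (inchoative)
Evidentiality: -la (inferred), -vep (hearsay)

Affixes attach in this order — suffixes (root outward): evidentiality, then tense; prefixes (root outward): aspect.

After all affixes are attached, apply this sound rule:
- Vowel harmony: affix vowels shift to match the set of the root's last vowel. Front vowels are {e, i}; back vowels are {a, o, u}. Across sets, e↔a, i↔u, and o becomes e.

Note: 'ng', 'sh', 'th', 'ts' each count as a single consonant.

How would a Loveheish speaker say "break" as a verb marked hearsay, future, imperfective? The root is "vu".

Attach aspect imperfective ng- → ngvu.
Attach evidentiality hearsay -vep → ngvuvep.
Attach tense future -po → ngvuveppo.
Apply vowel harmony: ngvuveppo → ngvuvappo.

ngvuvappo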